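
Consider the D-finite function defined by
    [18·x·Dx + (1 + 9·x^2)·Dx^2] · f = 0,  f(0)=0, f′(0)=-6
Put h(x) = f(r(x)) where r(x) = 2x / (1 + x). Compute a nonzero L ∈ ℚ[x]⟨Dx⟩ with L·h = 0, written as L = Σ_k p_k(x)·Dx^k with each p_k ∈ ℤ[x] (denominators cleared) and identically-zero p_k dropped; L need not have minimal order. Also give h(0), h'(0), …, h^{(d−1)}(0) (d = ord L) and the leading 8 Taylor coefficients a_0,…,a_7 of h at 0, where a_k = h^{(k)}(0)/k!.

L = (2 + 74·x)·Dx + (1 + 2·x + 37·x^2)·Dx^2  (order 2).
h: a_k = 0, -12, 12, 132, -420, -11292/5, 14124, 248316/7, …
ICs: h(0) = 0, h′(0) = -12.

f: a_k = 0, -6, 0, 18, 0, -486/5, 0, 4374/7, …
L₀ from L_f via x↦r, Dx↦r'^{-1}Dx.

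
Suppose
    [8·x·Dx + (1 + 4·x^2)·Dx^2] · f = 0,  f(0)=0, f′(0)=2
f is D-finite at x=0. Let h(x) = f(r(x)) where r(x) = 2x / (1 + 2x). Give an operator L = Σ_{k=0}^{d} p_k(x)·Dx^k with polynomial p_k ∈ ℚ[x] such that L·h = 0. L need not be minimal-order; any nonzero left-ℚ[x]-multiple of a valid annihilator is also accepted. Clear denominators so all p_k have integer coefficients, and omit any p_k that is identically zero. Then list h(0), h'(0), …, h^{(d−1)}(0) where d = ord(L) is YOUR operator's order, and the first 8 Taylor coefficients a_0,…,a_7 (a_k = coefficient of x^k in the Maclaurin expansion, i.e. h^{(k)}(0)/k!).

f: a_k = 0, 2, 0, -8/3, 0, 32/5, 0, -128/7, …
L₀ from L_f via x↦r, Dx↦r'^{-1}Dx.
L = (4 + 40·x)·Dx + (1 + 4·x + 20·x^2)·Dx^2  (order 2).
h: a_k = 0, 4, -8, -16/3, 96, -1216/5, -1408/3, 35584/7, …
ICs: h(0) = 0, h′(0) = 4.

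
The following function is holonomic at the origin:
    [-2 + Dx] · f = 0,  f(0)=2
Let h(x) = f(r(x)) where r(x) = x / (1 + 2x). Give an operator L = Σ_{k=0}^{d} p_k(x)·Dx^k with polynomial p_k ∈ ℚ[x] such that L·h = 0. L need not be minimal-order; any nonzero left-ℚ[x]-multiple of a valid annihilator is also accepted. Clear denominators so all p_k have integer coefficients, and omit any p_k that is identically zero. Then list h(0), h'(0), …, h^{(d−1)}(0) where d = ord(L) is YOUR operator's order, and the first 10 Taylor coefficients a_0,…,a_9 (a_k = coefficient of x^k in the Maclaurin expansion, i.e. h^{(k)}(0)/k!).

f: a_k = 2, 4, 4, 8/3, 4/3, 8/15, 8/45, 16/315, 4/315, 8/2835, …
Substitute x→r, Dx→(1/r')Dx; clear ⇒ L₀.
L = -2 + (1 + 4·x + 4·x^2)·Dx  (order 1).
h: a_k = 2, 4, -4, 8/3, 4/3, -152/15, 1208/45, -17456/315, 31364/315, -452152/2835, …
ICs: h(0) = 2.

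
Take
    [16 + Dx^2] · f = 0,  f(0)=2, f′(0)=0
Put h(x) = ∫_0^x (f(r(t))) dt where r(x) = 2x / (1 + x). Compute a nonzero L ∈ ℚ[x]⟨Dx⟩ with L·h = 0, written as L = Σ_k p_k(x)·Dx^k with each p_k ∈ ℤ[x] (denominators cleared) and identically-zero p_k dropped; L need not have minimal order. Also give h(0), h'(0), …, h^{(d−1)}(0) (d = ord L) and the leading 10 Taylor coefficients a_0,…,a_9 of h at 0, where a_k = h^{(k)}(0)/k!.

f: a_k = 2, 0, -16, 0, 64/3, 0, -512/45, 0, 1024/315, 0, …
L₀ from L_f via x↦r, Dx↦r'^{-1}Dx.
h=∫₀ˣh₀: take L = L₀·Dx.
L = 64·Dx + (2 + 6·x + 6·x^2 + 2·x^3)·Dx^2 + (1 + 4·x + 6·x^2 + 4·x^3 + x^4)·Dx^3  (order 3).
h: a_k = 0, 2, 0, -64/3, 32, 448/15, -1664/9, 106432/315, -1296/5, -932672/2835, …
ICs: h(0) = 0, h′(0) = 2, h′′(0) = 0.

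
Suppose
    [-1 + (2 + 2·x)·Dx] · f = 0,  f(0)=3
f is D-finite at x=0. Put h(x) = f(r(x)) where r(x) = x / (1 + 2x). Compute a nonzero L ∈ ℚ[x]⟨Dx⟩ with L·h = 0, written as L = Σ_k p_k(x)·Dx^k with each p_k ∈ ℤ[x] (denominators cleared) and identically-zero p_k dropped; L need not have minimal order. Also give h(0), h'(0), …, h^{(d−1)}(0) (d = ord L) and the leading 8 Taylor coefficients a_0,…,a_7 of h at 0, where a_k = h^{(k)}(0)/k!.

f: a_k = 3, 3/2, -3/8, 3/16, -15/128, 21/256, -63/1024, 99/2048, …
Substitute x→r, Dx→(1/r')Dx; clear ⇒ L₀.
L = -1 + (2 + 10·x + 12·x^2)·Dx  (order 1).
h: a_k = 3, 3/2, -27/8, 123/16, -2271/128, 10629/256, -100935/1024, 486315/2048, …
ICs: h(0) = 3.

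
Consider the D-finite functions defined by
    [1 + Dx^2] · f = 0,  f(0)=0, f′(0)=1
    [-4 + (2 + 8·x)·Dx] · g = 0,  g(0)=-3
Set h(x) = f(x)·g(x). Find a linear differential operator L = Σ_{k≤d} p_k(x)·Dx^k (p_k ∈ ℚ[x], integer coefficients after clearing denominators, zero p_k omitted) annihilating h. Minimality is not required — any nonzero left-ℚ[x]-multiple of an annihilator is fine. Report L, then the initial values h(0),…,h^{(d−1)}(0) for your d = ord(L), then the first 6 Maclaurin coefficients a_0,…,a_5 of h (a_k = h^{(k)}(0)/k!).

L = (13 + 8·x + 16·x^2) + (-4 - 16·x)·Dx + (1 + 8·x + 16·x^2)·Dx^2  (order 2).
h: a_k = 0, -3, -6, 13/2, -11, 1159/40, …
ICs: h(0) = 0, h′(0) = -3.

f: a_k = 0, 1, 0, -1/6, 0, 1/120, …
g: a_k = -3, -6, 6, -12, 30, -84, …
Product ⇒ symmetric product L₀, ord ≤ 2.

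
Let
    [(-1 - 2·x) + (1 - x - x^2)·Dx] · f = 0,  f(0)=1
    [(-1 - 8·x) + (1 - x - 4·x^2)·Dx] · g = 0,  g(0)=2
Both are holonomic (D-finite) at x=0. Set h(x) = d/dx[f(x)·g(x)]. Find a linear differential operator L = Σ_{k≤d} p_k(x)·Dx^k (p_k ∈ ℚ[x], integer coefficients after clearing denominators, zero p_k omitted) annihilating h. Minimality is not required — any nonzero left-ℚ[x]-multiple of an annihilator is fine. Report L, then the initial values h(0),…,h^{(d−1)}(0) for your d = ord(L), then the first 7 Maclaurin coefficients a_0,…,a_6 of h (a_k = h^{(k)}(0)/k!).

L = (16 + 18·x - 12·x^2 - 352·x^3 + 12·x^4 + 600·x^5 + 320·x^6) + (-2 - 4·x + 39·x^2 + 8·x^3 - 140·x^4 - 21·x^5 + 140·x^6 + 64·x^7)·Dx  (order 1).
h: a_k = 4, 32, 114, 448, 1400, 4524, 13412, …
ICs: h(0) = 4.

f: a_k = 1, 1, 2, 3, 5, 8, 13, …
g: a_k = 2, 2, 10, 18, 58, 130, 362, …
h₀=f·g: eliminate ⇒ L₀, order ≤ 1·1.
h=h₀': d/dx-closure on L₀ ⇒ L.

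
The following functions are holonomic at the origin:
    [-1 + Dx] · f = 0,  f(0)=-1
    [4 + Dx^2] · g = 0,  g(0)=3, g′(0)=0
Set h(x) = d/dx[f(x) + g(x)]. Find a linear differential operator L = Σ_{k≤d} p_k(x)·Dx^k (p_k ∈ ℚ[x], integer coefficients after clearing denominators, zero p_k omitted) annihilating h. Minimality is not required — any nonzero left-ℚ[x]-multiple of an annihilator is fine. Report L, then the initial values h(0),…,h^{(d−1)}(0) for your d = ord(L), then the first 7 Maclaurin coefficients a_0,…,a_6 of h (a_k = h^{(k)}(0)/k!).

L = 4 - 4·Dx + Dx^2 - Dx^3  (order 3).
h: a_k = -1, -13, -1/2, 47/6, -1/24, -193/120, -1/720, …
ICs: h(0) = -1, h′(0) = -13, h′′(0) = -1.

f: a_k = -1, -1, -1/2, -1/6, -1/24, -1/120, -1/720, …
g: a_k = 3, 0, -6, 0, 2, 0, -4/15, …
f+g: L₀ = lclm(L_f,L_g), ord ≤ 1+2.
h₀' ⇒ L via d/dx closure of L₀.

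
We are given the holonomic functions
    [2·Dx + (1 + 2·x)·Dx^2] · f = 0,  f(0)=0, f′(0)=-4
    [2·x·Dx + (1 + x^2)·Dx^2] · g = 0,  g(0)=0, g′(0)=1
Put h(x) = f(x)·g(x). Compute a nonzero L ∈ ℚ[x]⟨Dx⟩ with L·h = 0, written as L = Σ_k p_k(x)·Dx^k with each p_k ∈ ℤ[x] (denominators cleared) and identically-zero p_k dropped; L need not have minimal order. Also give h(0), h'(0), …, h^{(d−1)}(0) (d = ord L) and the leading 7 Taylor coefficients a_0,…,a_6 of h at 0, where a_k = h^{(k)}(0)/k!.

f: a_k = 0, -4, 4, -16/3, 8, -64/5, 64/3, …
g: a_k = 0, 1, 0, -1/3, 0, 1/5, 0, …
h₀=f·g: eliminate ⇒ L₀, order ≤ 2·2.
L = (24 + 80·x + 88·x^2 + 240·x^3 + 240·x^4 + 208·x^5 + 16·x^7)·Dx + (12 + 80·x + 332·x^2 + 608·x^3 + 880·x^4 + 744·x^5 + 560·x^6 + 24·x^7 + 56·x^8)·Dx^2 + (12 + 52·x + 168·x^2 + 372·x^3 + 516·x^4 + 564·x^5 + 384·x^6 + 276·x^7 + 24·x^8 + 32·x^9)·Dx^3 + (2 + 12·x + 34·x^2 + 64·x^3 + 87·x^4 + 96·x^5 + 84·x^6 + 48·x^7 + 33·x^8 + 4·x^9 + 4·x^10)·Dx^4  (order 4).
h: a_k = 0, 0, -4, 4, -4, 20/3, -532/45, …
ICs: h(0) = 0, h′(0) = 0, h′′(0) = -8, h′′′(0) = 24.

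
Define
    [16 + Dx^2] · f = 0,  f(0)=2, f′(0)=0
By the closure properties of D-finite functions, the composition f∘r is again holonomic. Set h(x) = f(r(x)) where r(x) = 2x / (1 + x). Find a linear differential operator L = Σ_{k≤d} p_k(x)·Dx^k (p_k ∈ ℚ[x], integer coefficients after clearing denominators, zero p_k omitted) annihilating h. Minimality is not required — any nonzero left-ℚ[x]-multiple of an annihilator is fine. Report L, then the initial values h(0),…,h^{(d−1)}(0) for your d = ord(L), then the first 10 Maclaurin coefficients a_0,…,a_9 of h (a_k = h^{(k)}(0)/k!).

L = 64 + (2 + 6·x + 6·x^2 + 2·x^3)·Dx + (1 + 4·x + 6·x^2 + 4·x^3 + x^4)·Dx^2  (order 2).
h: a_k = 2, 0, -64, 128, 448/3, -3328/3, 106432/45, -10368/5, -932672/315, 4888064/315, …
ICs: h(0) = 2, h′(0) = 0.

f: a_k = 2, 0, -16, 0, 64/3, 0, -512/45, 0, 1024/315, 0, …
Substitute x→r, Dx→(1/r')Dx; clear ⇒ L₀.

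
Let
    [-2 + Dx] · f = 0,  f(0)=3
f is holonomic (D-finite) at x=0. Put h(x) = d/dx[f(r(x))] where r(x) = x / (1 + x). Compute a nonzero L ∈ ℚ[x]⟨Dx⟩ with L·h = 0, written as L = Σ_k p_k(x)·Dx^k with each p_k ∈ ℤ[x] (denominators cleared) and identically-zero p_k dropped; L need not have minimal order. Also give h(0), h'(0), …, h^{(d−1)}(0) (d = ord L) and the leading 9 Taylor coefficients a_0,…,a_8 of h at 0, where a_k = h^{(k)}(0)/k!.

f: a_k = 3, 6, 6, 4, 2, 4/5, 4/15, 8/105, 2/105, …
Substitute x→r, Dx→(1/r')Dx; clear ⇒ L₀.
h₀' ⇒ L via d/dx closure of L₀.
L = -2·x + (-1 - 2·x - x^2)·Dx  (order 1).
h: a_k = 6, 0, -6, 8, -6, 8/5, 10/3, -256/35, 142/15, …
ICs: h(0) = 6.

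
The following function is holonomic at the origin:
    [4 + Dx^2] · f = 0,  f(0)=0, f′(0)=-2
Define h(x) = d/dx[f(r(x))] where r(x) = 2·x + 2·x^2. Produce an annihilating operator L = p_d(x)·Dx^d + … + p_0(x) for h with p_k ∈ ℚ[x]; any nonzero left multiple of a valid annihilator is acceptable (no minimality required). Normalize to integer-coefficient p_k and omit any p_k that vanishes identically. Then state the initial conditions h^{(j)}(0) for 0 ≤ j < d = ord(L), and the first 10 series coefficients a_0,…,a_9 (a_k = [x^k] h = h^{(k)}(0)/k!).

f: a_k = 0, -2, 0, 4/3, 0, -4/15, 0, 8/315, 0, -4/2835, …
Substitute x→r, Dx→(1/r')Dx; clear ⇒ L₀.
Differentiate: ansatz ord ≤ ord L₀ ⇒ L.
L = (28 + 128·x + 384·x^2 + 512·x^3 + 256·x^4) + (-6 - 12·x)·Dx + (1 + 4·x + 4·x^2)·Dx^2  (order 2).
h: a_k = -4, -8, 32, 128, 352/3, -192, -25856/45, -22528/45, 70528/315, 6912/7, …
ICs: h(0) = -4, h′(0) = -8.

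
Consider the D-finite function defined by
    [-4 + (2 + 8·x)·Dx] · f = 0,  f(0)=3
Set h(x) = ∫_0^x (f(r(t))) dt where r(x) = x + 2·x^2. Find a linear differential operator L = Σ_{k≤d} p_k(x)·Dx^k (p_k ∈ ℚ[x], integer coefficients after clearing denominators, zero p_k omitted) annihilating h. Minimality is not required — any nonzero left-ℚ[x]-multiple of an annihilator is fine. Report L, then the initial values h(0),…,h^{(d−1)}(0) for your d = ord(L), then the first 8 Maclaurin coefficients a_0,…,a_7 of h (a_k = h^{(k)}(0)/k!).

L = (-2 - 8·x)·Dx + (1 + 4·x + 8·x^2)·Dx^2  (order 2).
h: a_k = 0, 3, 3, 2, -3, 18/5, -2, -36/7, …
ICs: h(0) = 0, h′(0) = 3.

f: a_k = 3, 6, -6, 12, -30, 84, -252, 792, …
Substitute x→r, Dx→(1/r')Dx; clear ⇒ L₀.
h=∫h₀ ⇒ L = L₀·Dx.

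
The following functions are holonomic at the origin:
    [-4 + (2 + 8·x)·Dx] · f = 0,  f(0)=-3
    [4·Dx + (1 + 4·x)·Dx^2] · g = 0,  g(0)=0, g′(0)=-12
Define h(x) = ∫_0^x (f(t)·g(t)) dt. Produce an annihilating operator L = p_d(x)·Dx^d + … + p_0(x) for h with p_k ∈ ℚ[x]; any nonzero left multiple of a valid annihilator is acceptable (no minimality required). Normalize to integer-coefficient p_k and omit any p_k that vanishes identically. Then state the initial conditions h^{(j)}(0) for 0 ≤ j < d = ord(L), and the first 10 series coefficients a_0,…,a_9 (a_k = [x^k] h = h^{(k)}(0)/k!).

f: a_k = -3, -6, 6, -12, 30, -84, 252, -792, 2574, -8580, …
g: a_k = 0, -12, 24, -64, 192, -3072/5, 2048, -49152/7, 24576, -262144/3, …
L₀ := L_f ⊗_s L_g (sym. prod.), ord ≤ 2.
h=∫h₀ ⇒ L = L₀·Dx.
L = 4·Dx + (1 + 8·x + 16·x^2)·Dx^3  (order 3).
h: a_k = 0, 0, 18, 0, -6, 96/5, -284/5, 5952/35, -18258/35, 172096/105, …
ICs: h(0) = 0, h′(0) = 0, h′′(0) = 36.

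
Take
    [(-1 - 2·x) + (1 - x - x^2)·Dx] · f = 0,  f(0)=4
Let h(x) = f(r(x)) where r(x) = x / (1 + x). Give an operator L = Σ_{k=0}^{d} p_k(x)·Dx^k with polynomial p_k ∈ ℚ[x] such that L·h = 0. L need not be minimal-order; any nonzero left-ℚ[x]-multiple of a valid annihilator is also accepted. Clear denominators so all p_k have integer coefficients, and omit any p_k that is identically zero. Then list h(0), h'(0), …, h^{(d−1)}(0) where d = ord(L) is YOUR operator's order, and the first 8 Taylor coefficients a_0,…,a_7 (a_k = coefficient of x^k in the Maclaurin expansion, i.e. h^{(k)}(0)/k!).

L = (1 + 3·x) + (-1 - 2·x + x^3)·Dx  (order 1).
h: a_k = 4, 4, 4, 0, 4, -4, 8, -12, …
ICs: h(0) = 4.

f: a_k = 4, 4, 8, 12, 20, 32, 52, 84, …
Change of var in L_f (x↦r) gives L₀.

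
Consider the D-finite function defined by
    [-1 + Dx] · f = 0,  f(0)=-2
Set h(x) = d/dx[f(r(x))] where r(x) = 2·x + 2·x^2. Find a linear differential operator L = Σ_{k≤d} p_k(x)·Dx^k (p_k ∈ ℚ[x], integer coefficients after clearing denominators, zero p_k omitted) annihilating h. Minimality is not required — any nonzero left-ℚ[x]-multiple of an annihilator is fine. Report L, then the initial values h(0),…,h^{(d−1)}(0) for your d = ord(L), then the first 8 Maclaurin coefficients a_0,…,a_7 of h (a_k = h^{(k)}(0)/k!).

L = (4 + 8·x + 8·x^2) + (-1 - 2·x)·Dx  (order 1).
h: a_k = -4, -16, -32, -160/3, -208/3, -1216/15, -3712/45, -24448/315, …
ICs: h(0) = -4.

f: a_k = -2, -2, -1, -1/3, -1/12, -1/60, -1/360, -1/2520, …
Change of var in L_f (x↦r) gives L₀.
h₀' ⇒ L via d/dx closure of L₀.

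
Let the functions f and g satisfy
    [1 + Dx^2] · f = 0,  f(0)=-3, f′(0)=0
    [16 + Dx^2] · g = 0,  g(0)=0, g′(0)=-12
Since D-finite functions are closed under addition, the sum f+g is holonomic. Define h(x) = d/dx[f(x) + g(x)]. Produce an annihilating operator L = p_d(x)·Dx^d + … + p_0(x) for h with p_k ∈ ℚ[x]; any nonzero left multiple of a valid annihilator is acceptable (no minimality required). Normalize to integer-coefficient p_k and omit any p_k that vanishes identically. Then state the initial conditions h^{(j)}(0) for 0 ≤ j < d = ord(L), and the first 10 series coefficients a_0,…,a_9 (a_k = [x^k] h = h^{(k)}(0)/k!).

L = 16 + 17·Dx^2 + Dx^4  (order 4).
h: a_k = -12, 3, 96, -1/2, -128, 1/40, 1024/15, -1/1680, -2048/105, 1/120960, …
ICs: h(0) = -12, h′(0) = 3, h′′(0) = 192, h′′′(0) = -3.

f: a_k = -3, 0, 3/2, 0, -1/8, 0, 1/240, 0, -1/13440, 0, …
g: a_k = 0, -12, 0, 32, 0, -128/5, 0, 1024/105, 0, -2048/945, …
h₀=f+g: left-lcm gives L₀, ord ≤ 4.
Derive L from L₀ (diff closure).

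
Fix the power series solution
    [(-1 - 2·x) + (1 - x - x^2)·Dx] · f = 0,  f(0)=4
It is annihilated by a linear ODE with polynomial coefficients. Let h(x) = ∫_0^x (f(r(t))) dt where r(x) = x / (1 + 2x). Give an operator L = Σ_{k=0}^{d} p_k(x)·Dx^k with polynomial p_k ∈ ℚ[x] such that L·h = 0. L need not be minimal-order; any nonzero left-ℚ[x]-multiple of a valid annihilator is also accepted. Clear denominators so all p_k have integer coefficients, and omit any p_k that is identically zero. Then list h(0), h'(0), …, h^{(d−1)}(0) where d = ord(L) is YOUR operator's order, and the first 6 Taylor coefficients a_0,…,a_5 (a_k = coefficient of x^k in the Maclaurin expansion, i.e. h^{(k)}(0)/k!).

f: a_k = 4, 4, 8, 12, 20, 32, …
f∘r: x↦r, Dx↦Dx/r' in L_f ⇒ L₀.
h=∫h₀ ⇒ L = L₀·Dx.
L = (-1 - 4·x)·Dx + (1 + 5·x + 7·x^2 + 2·x^3)·Dx^2  (order 2).
h: a_k = 0, 4, 2, 0, -1, 12/5, …
ICs: h(0) = 0, h′(0) = 4.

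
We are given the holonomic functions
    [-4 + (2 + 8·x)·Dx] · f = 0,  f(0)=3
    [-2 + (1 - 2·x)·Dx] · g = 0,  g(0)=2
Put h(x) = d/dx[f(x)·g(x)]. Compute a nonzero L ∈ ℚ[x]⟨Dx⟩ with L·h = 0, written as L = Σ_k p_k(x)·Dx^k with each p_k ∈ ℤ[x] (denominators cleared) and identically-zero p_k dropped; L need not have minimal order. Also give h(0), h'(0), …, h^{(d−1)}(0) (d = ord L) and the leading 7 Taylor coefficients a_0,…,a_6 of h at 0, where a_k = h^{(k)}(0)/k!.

f: a_k = 3, 6, -6, 12, -30, 84, -252, …
g: a_k = 2, 4, 8, 16, 32, 64, 128, …
h₀=f·g: eliminate ⇒ L₀, order ≤ 1·1.
Derive L from L₀ (diff closure).
L = (3 + 24·x + 12·x^2) + (-1 - 3·x + 6·x^2 + 8·x^3)·Dx  (order 1).
h: a_k = 24, 72, 288, 528, 2160, 2160, 16128, …
ICs: h(0) = 24.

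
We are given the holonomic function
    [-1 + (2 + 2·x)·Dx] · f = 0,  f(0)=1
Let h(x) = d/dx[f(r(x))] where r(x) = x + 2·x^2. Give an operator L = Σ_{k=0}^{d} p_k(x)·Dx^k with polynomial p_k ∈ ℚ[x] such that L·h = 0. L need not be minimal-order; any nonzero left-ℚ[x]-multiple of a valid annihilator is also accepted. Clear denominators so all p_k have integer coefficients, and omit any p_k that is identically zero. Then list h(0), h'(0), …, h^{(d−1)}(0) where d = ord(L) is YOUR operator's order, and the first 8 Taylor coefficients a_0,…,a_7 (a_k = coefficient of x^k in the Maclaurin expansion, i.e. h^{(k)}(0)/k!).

f: a_k = 1, 1/2, -1/8, 1/16, -5/128, 7/256, -21/1024, 33/2048, …
h₀=f(r): pull back L_f along r ⇒ L₀.
Differentiate: ansatz ord ≤ ord L₀ ⇒ L.
L = 7 + (-2 - 10·x - 12·x^2 - 16·x^3)·Dx  (order 1).
h: a_k = 1/2, 7/4, -21/16, -21/32, 595/256, -567/512, -5537/2048, 17843/4096, …
ICs: h(0) = 1/2.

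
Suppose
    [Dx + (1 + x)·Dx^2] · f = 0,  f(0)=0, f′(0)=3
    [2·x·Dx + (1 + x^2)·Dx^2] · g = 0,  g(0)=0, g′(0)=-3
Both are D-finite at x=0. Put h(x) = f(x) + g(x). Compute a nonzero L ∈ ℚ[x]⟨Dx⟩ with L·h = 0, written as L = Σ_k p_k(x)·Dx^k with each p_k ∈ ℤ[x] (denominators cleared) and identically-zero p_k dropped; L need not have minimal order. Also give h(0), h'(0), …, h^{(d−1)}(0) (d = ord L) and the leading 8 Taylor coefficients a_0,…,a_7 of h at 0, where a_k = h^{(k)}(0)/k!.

f: a_k = 0, 3, -3/2, 1, -3/4, 3/5, -1/2, 3/7, …
g: a_k = 0, -3, 0, 1, 0, -3/5, 0, 3/7, …
Sum ⇒ L₀ = lclm(L_f,L_g) in ℚ(x)⟨Dx⟩.
L = (-2 - 6·x + 6·x^2 + 2·x^3)·Dx + (-4 - 4·x + 12·x^3 + 4·x^4)·Dx^2 + (-1 + x + 2·x^2 + 2·x^3 + 3·x^4 + x^5)·Dx^3  (order 3).
h: a_k = 0, 0, -3/2, 2, -3/4, 0, -1/2, 6/7, …
ICs: h(0) = 0, h′(0) = 0, h′′(0) = -3.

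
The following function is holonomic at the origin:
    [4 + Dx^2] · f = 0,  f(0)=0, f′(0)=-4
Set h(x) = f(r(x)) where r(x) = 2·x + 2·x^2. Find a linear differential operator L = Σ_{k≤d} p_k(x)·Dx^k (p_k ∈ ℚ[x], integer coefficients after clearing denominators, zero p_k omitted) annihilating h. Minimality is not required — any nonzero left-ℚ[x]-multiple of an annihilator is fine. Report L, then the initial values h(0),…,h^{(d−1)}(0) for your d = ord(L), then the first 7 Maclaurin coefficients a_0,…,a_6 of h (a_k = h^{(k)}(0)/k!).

L = (16 + 96·x + 192·x^2 + 128·x^3) - 2·Dx + (1 + 2·x)·Dx^2  (order 2).
h: a_k = 0, -8, -8, 64/3, 64, 704/15, -64, …
ICs: h(0) = 0, h′(0) = -8.

f: a_k = 0, -4, 0, 8/3, 0, -8/15, 0, …
Change of var in L_f (x↦r) gives L₀.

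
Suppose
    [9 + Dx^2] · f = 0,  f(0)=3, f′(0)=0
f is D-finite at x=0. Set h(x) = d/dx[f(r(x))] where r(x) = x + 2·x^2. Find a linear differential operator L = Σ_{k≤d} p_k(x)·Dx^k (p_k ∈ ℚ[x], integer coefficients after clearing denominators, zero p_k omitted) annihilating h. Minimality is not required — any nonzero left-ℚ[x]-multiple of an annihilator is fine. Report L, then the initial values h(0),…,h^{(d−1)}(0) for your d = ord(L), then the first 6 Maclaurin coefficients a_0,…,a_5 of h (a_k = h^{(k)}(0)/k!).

f: a_k = 3, 0, -27/2, 0, 81/8, 0, …
f∘r: x↦r, Dx↦Dx/r' in L_f ⇒ L₀.
h=h₀': d/dx-closure on L₀ ⇒ L.
L = (57 + 144·x + 864·x^2 + 2304·x^3 + 2304·x^4) + (-12 - 48·x)·Dx + (1 + 8·x + 16·x^2)·Dx^2  (order 2).
h: a_k = 0, -27, -162, -351/2, 405, 57591/40, …
ICs: h(0) = 0, h′(0) = -27.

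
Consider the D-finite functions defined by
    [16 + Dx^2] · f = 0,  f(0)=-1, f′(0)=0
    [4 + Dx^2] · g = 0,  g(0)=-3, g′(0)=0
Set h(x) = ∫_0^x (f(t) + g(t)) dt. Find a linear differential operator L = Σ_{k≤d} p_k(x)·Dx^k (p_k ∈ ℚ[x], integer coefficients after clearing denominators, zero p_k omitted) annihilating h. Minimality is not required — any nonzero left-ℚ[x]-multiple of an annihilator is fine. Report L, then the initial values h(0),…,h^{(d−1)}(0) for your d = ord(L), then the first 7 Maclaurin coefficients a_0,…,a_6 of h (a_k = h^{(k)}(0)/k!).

L = 64·Dx + 20·Dx^3 + Dx^5  (order 5).
h: a_k = 0, -4, 0, 14/3, 0, -38/15, 0, …
ICs: h(0) = 0, h′(0) = -4, h′′(0) = 0, h′′′(0) = 28, h′′′′(0) = 0.

f: a_k = -1, 0, 8, 0, -32/3, 0, 256/45, …
g: a_k = -3, 0, 6, 0, -2, 0, 4/15, …
h₀=f+g: left-lcm gives L₀, ord ≤ 4.
∫: right-multiply L₀ by Dx.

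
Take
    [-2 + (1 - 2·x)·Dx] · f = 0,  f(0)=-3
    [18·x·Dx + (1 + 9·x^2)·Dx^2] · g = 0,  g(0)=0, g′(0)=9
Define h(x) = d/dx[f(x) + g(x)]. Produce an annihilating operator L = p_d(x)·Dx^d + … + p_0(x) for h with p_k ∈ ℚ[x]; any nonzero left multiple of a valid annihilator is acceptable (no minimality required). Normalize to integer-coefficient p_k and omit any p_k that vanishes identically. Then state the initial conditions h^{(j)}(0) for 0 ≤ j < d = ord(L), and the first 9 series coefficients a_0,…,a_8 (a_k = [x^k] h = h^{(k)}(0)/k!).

f: a_k = -3, -6, -12, -24, -48, -96, -192, -384, -768, …
g: a_k = 0, 9, 0, -27, 0, 729/5, 0, -6561/7, 0, …
Weyl lclm of L_f,L_g ⇒ L₀ (ord ≤ 3).
h=h₀': d/dx-closure on L₀ ⇒ L.
L = (-36 + 288·x + 972·x^2) + (21 - 36·x + 9·x^2 + 972·x^3)·Dx + (-2 - 5·x - 45·x^3 + 162·x^4)·Dx^2  (order 2).
h: a_k = 3, -24, -153, -192, 249, -1152, -9249, -6144, 45225, …
ICs: h(0) = 3, h′(0) = -24.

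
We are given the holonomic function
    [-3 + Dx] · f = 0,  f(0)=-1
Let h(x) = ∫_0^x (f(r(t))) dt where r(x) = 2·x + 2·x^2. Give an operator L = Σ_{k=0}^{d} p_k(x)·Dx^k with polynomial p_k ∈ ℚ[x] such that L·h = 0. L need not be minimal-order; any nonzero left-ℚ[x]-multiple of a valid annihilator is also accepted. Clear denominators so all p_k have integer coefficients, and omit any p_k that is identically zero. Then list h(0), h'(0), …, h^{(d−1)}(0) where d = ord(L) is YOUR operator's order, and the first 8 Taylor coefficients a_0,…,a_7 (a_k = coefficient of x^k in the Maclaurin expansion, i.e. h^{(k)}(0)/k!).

L = (-6 - 12·x)·Dx + Dx^2  (order 2).
h: a_k = 0, -1, -3, -8, -18, -36, -324/5, -3744/35, …
ICs: h(0) = 0, h′(0) = -1.

f: a_k = -1, -3, -9/2, -9/2, -27/8, -81/40, -81/80, -243/560, …
f∘r: x↦r, Dx↦Dx/r' in L_f ⇒ L₀.
∫: right-multiply L₀ by Dx.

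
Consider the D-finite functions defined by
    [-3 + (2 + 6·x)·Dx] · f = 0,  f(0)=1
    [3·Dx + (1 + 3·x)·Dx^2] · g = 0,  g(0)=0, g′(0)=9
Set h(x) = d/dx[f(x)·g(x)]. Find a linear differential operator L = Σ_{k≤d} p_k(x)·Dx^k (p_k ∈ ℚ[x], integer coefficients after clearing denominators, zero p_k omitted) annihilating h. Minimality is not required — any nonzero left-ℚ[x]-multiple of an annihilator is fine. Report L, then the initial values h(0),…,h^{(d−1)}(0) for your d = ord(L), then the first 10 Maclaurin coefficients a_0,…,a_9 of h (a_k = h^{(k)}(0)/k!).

f: a_k = 1, 3/2, -9/8, 27/16, -405/128, 1701/256, -15309/1024, 72171/2048, -2814669/32768, 14073345/65536, …
g: a_k = 0, 9, -27/2, 27, -243/4, 729/5, -729/2, 6561/7, -19683/8, 6561, …
Product ⇒ symmetric product L₀, ord ≤ 2.
Differentiate: ansatz ord ≤ ord L₀ ⇒ L.
L = 9 + (24 + 72·x)·Dx + (4 + 24·x + 36·x^2)·Dx^2  (order 2).
h: a_k = 9, 0, -81/8, 81/2, -17253/128, 67797/160, -6655041/5120, 17642529/4480, -2717848323/229376, 1017985077/28672, …
ICs: h(0) = 9, h′(0) = 0.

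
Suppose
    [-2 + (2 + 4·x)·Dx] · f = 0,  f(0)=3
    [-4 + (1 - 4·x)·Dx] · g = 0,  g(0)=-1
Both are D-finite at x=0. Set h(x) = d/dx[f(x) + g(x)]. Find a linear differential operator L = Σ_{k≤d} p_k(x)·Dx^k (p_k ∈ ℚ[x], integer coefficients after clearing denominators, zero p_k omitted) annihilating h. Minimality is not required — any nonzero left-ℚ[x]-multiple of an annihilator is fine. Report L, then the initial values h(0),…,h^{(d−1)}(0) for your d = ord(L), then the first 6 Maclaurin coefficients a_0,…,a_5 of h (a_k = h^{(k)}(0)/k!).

f: a_k = 3, 3, -3/2, 3/2, -15/8, 21/8, …
g: a_k = -1, -4, -16, -64, -256, -1024, …
L₀ := lclm(L_f,L_g); ord L₀ ≤ 1+1.
h=h₀': d/dx-closure on L₀ ⇒ L.
L = (-40 - 32·x) + (-31 - 136·x - 112·x^2)·Dx + (3 - 2·x - 32·x^2 - 32·x^3)·Dx^2  (order 2).
h: a_k = -1, -35, -375/2, -2063/2, -40855/8, -196797/8, …
ICs: h(0) = -1, h′(0) = -35.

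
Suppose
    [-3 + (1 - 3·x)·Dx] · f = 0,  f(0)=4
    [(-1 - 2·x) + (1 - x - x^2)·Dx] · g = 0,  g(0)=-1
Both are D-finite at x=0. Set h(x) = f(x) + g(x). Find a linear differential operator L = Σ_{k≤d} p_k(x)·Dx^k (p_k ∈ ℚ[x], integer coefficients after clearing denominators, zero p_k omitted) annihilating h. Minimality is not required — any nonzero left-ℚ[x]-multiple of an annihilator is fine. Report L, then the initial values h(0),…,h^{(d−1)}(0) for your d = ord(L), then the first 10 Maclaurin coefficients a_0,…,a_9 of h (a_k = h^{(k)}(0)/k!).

L = (-6 - 36·x + 18·x^2 - 18·x^3) + (14 - 18·x - 24·x^2 + 18·x^3 - 36·x^4)·Dx + (-2 + 10·x - 15·x^2 + 10·x^3 - 9·x^5)·Dx^2  (order 2).
h: a_k = 3, 11, 34, 105, 319, 964, 2903, 8727, 26210, 78677, …
ICs: h(0) = 3, h′(0) = 11.

f: a_k = 4, 12, 36, 108, 324, 972, 2916, 8748, 26244, 78732, …
g: a_k = -1, -1, -2, -3, -5, -8, -13, -21, -34, -55, …
Weyl lclm of L_f,L_g ⇒ L₀ (ord ≤ 2).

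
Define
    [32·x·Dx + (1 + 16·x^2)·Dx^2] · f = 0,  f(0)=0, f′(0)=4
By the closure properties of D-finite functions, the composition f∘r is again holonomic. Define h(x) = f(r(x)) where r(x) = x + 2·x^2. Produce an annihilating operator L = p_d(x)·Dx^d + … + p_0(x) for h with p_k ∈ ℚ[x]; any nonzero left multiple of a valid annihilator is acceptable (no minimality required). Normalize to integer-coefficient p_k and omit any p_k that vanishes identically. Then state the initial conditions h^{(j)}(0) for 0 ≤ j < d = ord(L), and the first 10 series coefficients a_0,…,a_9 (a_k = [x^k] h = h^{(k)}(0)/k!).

L = (-4 + 32·x + 256·x^2 + 768·x^3 + 768·x^4)·Dx + (1 + 4·x + 16·x^2 + 128·x^3 + 320·x^4 + 256·x^5)·Dx^2  (order 2).
h: a_k = 0, 4, 8, -64/3, -128, -256/5, 5632/3, 40960/7, -16384, -1359872/9, …
ICs: h(0) = 0, h′(0) = 4.

f: a_k = 0, 4, 0, -64/3, 0, 1024/5, 0, -16384/7, 0, 262144/9, …
L₀ from L_f via x↦r, Dx↦r'^{-1}Dx.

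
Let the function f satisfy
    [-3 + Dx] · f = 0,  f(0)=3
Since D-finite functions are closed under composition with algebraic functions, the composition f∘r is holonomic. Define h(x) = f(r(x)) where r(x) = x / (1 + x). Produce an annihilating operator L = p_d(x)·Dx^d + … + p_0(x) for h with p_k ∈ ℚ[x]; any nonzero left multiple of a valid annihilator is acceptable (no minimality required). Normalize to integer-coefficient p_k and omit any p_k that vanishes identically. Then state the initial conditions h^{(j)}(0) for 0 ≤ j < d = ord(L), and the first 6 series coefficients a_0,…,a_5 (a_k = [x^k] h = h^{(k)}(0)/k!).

f: a_k = 3, 9, 27/2, 27/2, 81/8, 243/40, …
Substitute x→r, Dx→(1/r')Dx; clear ⇒ L₀.
L = -3 + (1 + 2·x + x^2)·Dx  (order 1).
h: a_k = 3, 9, 9/2, -9/2, 9/8, 63/40, …
ICs: h(0) = 3.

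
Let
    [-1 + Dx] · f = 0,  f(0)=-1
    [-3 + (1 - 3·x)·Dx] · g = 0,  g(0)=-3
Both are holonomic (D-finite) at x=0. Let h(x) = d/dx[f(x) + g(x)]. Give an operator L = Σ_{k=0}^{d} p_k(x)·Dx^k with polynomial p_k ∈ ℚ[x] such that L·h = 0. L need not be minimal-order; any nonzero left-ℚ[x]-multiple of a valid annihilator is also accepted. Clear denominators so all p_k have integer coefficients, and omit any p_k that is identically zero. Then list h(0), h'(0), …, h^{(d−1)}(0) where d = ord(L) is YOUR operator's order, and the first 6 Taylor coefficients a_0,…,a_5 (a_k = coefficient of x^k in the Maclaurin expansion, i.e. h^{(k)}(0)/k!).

L = (48 + 18·x) + (-53 - 6·x + 9·x^2)·Dx + (5 - 12·x - 9·x^2)·Dx^2  (order 2).
h: a_k = -10, -55, -487/2, -5833/6, -87481/24, -1574641/120, …
ICs: h(0) = -10, h′(0) = -55.

f: a_k = -1, -1, -1/2, -1/6, -1/24, -1/120, …
g: a_k = -3, -9, -27, -81, -243, -729, …
Weyl lclm of L_f,L_g ⇒ L₀ (ord ≤ 2).
h₀' ⇒ L via d/dx closure of L₀.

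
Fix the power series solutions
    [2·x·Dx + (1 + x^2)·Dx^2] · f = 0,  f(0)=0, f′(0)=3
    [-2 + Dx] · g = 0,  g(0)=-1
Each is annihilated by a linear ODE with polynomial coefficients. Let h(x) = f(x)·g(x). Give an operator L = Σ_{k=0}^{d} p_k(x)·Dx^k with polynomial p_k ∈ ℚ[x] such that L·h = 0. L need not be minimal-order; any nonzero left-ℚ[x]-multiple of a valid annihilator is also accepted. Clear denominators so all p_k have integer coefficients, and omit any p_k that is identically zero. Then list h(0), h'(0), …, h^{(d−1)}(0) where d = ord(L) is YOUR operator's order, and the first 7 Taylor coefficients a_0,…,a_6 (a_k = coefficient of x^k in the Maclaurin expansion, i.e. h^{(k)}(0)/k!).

L = (4 - 4·x + 4·x^2) + (-4 + 2·x - 4·x^2)·Dx + (1 + x^2)·Dx^2  (order 2).
h: a_k = 0, -3, -6, -5, -2, -3/5, -2/3, …
ICs: h(0) = 0, h′(0) = -3.

f: a_k = 0, 3, 0, -1, 0, 3/5, 0, …
g: a_k = -1, -2, -2, -4/3, -2/3, -4/15, -4/45, …
Sym-product of L_f,L_g gives L₀ (≤ ord 2).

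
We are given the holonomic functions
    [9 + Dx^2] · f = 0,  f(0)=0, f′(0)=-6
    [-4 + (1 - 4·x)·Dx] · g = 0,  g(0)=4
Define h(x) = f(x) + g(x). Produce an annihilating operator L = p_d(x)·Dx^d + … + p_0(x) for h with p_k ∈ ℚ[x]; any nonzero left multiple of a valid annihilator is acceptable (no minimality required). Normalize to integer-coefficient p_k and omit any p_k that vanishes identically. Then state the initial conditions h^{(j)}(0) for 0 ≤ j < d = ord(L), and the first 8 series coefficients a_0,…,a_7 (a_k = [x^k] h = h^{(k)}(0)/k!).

L = (-3780 + 2592·x - 5184·x^2) + (369 - 2124·x + 3888·x^2 - 5184·x^3)·Dx + (-420 + 288·x - 576·x^2)·Dx^2 + (41 - 236·x + 432·x^2 - 576·x^3)·Dx^3  (order 3).
h: a_k = 4, 10, 64, 265, 1024, 81839/20, 16384, 18350323/280, …
ICs: h(0) = 4, h′(0) = 10, h′′(0) = 128.

f: a_k = 0, -6, 0, 9, 0, -81/20, 0, 243/280, …
g: a_k = 4, 16, 64, 256, 1024, 4096, 16384, 65536, …
L₀ := lclm(L_f,L_g); ord L₀ ≤ 2+1.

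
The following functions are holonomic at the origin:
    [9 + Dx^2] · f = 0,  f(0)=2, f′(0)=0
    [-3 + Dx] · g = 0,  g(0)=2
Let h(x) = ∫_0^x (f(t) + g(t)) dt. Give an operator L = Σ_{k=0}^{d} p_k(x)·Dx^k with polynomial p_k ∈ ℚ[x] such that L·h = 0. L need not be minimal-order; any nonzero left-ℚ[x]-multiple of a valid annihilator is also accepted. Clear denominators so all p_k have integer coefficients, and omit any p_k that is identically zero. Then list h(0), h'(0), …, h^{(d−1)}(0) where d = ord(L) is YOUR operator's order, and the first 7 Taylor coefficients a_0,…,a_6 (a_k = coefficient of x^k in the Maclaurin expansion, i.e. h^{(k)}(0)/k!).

f: a_k = 2, 0, -9, 0, 27/4, 0, -81/40, …
g: a_k = 2, 6, 9, 9, 27/4, 81/20, 81/40, …
h₀=f+g: left-lcm gives L₀, ord ≤ 3.
h=∫₀ˣh₀: take L = L₀·Dx.
L = -27·Dx + 9·Dx^2 - 3·Dx^3 + Dx^4  (order 4).
h: a_k = 0, 4, 3, 0, 9/4, 27/10, 27/40, …
ICs: h(0) = 0, h′(0) = 4, h′′(0) = 6, h′′′(0) = 0.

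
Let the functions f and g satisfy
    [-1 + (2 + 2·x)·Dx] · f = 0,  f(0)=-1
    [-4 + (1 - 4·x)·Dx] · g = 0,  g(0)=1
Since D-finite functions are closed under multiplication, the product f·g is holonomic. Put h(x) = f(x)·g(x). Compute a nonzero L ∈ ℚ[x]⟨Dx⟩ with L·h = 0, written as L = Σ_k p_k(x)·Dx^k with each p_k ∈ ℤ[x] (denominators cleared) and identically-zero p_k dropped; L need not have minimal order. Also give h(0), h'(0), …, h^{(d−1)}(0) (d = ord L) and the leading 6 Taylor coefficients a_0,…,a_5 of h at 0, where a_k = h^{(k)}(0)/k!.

f: a_k = -1, -1/2, 1/8, -1/16, 5/128, -7/256, …
g: a_k = 1, 4, 16, 64, 256, 1024, …
L₀ := L_f ⊗_s L_g (sym. prod.), ord ≤ 1.
L = (9 + 4·x) + (-2 + 6·x + 8·x^2)·Dx  (order 1).
h: a_k = -1, -9/2, -143/8, -1145/16, -36635/128, -293087/256, …
ICs: h(0) = -1.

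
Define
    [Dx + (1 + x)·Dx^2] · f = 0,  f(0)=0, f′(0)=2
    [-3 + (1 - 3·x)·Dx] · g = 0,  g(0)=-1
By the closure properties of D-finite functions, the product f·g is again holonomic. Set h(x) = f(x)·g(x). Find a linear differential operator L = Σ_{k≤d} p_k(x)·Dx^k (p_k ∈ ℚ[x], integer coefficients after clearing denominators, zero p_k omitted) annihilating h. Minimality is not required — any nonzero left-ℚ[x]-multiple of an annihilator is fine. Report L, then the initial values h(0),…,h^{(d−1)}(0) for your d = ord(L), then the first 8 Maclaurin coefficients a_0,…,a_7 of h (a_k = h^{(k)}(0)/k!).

L = 3 + (5 + 9·x)·Dx + (-1 + 2·x + 3·x^2)·Dx^2  (order 2).
h: a_k = 0, -2, -5, -47/3, -93/2, -1399/10, -12581/30, -88087/70, …
ICs: h(0) = 0, h′(0) = -2.

f: a_k = 0, 2, -1, 2/3, -1/2, 2/5, -1/3, 2/7, …
g: a_k = -1, -3, -9, -27, -81, -243, -729, -2187, …
Product ⇒ symmetric product L₀, ord ≤ 2.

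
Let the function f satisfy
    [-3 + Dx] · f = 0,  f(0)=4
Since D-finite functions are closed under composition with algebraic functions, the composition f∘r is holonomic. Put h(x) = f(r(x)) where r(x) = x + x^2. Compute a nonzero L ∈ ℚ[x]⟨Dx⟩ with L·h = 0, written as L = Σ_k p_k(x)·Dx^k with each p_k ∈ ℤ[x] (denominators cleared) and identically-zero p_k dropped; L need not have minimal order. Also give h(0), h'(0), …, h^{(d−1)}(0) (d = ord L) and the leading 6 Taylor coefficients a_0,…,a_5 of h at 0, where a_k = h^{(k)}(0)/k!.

L = (-3 - 6·x) + Dx  (order 1).
h: a_k = 4, 12, 30, 54, 171/2, 1161/10, …
ICs: h(0) = 4.

f: a_k = 4, 12, 18, 18, 27/2, 81/10, …
f∘r: x↦r, Dx↦Dx/r' in L_f ⇒ L₀.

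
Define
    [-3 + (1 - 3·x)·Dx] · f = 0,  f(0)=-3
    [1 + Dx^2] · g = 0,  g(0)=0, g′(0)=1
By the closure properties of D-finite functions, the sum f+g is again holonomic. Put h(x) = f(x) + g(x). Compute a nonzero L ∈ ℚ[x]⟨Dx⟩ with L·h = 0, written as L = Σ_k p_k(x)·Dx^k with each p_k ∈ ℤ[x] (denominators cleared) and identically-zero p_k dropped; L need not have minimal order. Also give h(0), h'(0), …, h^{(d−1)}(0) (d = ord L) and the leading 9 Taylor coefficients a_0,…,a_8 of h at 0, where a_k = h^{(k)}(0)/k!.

f: a_k = -3, -9, -27, -81, -243, -729, -2187, -6561, -19683, …
g: a_k = 0, 1, 0, -1/6, 0, 1/120, 0, -1/5040, 0, …
Weyl lclm of L_f,L_g ⇒ L₀ (ord ≤ 3).
L = (165 - 18·x + 27·x^2) + (-19 + 63·x - 27·x^2 + 27·x^3)·Dx + (165 - 18·x + 27·x^2)·Dx^2 + (-19 + 63·x - 27·x^2 + 27·x^3)·Dx^3  (order 3).
h: a_k = -3, -8, -27, -487/6, -243, -87479/120, -2187, -33067441/5040, -19683, …
ICs: h(0) = -3, h′(0) = -8, h′′(0) = -54.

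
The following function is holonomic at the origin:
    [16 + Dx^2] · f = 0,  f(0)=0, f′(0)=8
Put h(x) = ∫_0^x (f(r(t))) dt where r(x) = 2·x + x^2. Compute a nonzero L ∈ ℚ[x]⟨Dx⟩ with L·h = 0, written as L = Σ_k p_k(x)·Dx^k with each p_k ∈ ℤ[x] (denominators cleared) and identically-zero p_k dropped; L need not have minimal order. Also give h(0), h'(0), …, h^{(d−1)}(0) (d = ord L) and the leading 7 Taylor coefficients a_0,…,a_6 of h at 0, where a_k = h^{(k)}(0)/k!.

f: a_k = 0, 8, 0, -64/3, 0, 256/15, 0, …
Change of var in L_f (x↦r) gives L₀.
Integrate: L := L₀·Dx.
L = (64 + 192·x + 192·x^2 + 64·x^3)·Dx - Dx^2 + (1 + x)·Dx^3  (order 3).
h: a_k = 0, 0, 8, 8/3, -128/3, -256/5, 3136/45, …
ICs: h(0) = 0, h′(0) = 0, h′′(0) = 16.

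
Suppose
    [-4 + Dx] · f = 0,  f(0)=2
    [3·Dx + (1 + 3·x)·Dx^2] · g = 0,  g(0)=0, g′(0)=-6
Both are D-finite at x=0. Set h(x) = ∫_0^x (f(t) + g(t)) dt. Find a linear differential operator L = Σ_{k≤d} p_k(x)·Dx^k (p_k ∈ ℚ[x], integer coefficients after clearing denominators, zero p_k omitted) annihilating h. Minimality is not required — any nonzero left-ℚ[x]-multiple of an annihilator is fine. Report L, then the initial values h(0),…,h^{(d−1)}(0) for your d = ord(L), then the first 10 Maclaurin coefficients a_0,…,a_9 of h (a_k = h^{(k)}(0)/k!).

L = (-120 - 144·x)·Dx^2 + (2 - 96·x - 144·x^2)·Dx^3 + (7 + 33·x + 36·x^2)·Dx^4  (order 4).
h: a_k = 0, 2, 1, 25/3, 5/6, 371/30, -601/45, 11447/315, -13913/180, 2070811/11340, …
ICs: h(0) = 0, h′(0) = 2, h′′(0) = 2, h′′′(0) = 50.

f: a_k = 2, 8, 16, 64/3, 64/3, 256/15, 512/45, 2048/315, 1024/315, 4096/2835, …
g: a_k = 0, -6, 9, -18, 81/2, -486/5, 243, -4374/7, 6561/4, -4374, …
Sum ⇒ L₀ = lclm(L_f,L_g) in ℚ(x)⟨Dx⟩.
Integrate: L := L₀·Dx.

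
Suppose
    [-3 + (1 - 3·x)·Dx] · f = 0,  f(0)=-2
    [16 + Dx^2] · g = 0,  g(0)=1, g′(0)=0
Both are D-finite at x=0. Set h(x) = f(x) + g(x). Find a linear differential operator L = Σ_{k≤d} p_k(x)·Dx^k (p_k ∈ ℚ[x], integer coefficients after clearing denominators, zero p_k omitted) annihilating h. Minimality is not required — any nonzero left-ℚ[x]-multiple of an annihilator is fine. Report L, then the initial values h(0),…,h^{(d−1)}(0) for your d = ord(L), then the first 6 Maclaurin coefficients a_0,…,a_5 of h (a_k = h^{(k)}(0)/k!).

L = (1680 - 2304·x + 3456·x^2) + (-272 + 1584·x - 3456·x^2 + 3456·x^3)·Dx + (105 - 144·x + 216·x^2)·Dx^2 + (-17 + 99·x - 216·x^2 + 216·x^3)·Dx^3  (order 3).
h: a_k = -1, -6, -26, -54, -454/3, -486, …
ICs: h(0) = -1, h′(0) = -6, h′′(0) = -52.

f: a_k = -2, -6, -18, -54, -162, -486, …
g: a_k = 1, 0, -8, 0, 32/3, 0, …
f+g: L₀ = lclm(L_f,L_g), ord ≤ 1+2.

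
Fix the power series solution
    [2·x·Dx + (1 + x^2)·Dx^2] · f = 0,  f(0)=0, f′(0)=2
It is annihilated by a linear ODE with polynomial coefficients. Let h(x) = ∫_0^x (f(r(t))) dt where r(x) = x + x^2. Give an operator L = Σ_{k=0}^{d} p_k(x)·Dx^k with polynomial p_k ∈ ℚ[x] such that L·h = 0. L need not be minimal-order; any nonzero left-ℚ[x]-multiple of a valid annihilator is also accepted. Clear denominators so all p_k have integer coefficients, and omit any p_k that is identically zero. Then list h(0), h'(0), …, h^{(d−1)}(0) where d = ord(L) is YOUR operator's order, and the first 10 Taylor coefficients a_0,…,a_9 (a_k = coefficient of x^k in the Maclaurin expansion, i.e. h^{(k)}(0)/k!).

f: a_k = 0, 2, 0, -2/3, 0, 2/5, 0, -2/7, 0, 2/9, …
Change of var in L_f (x↦r) gives L₀.
∫: right-multiply L₀ by Dx.
L = (-2 + 2·x + 8·x^2 + 12·x^3 + 6·x^4)·Dx^2 + (1 + 2·x + x^2 + 4·x^3 + 5·x^4 + 2·x^5)·Dx^3  (order 3).
h: a_k = 0, 0, 1, 2/3, -1/6, -2/5, -4/15, 4/21, 13/28, 2/9, …
ICs: h(0) = 0, h′(0) = 0, h′′(0) = 2.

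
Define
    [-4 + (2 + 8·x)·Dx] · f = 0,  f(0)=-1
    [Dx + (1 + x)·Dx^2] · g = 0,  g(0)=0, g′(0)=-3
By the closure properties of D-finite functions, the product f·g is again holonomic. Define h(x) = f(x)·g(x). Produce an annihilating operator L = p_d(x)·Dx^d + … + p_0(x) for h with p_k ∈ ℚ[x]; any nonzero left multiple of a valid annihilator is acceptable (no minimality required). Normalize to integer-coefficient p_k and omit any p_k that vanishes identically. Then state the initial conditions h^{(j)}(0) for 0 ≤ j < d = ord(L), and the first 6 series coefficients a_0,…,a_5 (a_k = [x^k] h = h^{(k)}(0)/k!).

f: a_k = -1, -2, 2, -4, 10, -28, …
g: a_k = 0, -3, 3/2, -1, 3/4, -3/5, …
Product ⇒ symmetric product L₀, ord ≤ 2.
L = (10 + 4·x) + (-3 - 12·x)·Dx + (1 + 9·x + 24·x^2 + 16·x^3)·Dx^2  (order 2).
h: a_k = 0, 3, 9/2, -8, 65/4, -389/10, …
ICs: h(0) = 0, h′(0) = 3.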